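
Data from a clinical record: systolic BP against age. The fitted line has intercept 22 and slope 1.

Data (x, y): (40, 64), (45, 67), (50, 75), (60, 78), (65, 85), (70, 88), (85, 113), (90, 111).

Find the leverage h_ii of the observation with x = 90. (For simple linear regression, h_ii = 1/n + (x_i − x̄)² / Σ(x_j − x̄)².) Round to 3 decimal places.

h = 0.439

x̄ = (40 + 45 + 50 + 60 + 65 + 70 + 85 + 90)/8 = 63.125
Σ(x − x̄)² = 534.766 + 328.516 + 172.266 + 9.76562 + 3.51562 + 47.2656 + 478.516 + 722.266 = 2296.88
h = 1/8 + (26.875)²/2296.88 = 0.125 + 0.314456 = 0.439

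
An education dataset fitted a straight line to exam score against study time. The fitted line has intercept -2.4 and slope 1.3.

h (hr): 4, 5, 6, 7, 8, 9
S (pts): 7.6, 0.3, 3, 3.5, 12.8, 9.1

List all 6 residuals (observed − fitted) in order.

4.8, -3.8, -2.4, -3.2, 4.8, -0.2

h=4: Ŝ = -2.4 + 1.3·4 = 2.8; e = 7.6 − 2.8 = 4.8
h=5: Ŝ = -2.4 + 1.3·5 = 4.1; e = 0.3 − 4.1 = -3.8
h=6: Ŝ = -2.4 + 1.3·6 = 5.4; e = 3 − 5.4 = -2.4
h=7: Ŝ = -2.4 + 1.3·7 = 6.7; e = 3.5 − 6.7 = -3.2
h=8: Ŝ = -2.4 + 1.3·8 = 8; e = 12.8 − 8 = 4.8
h=9: Ŝ = -2.4 + 1.3·9 = 9.3; e = 9.1 − 9.3 = -0.2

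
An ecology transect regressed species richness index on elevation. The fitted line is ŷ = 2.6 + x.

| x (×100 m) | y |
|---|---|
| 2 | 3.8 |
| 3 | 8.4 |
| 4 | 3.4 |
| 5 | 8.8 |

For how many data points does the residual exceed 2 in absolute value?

x=2: ŷ = 2.6 + 2 = 4.6; e = 3.8 − 4.6 = -0.8
x=3: ŷ = 2.6 + 3 = 5.6; e = 8.4 − 5.6 = 2.8
x=4: ŷ = 2.6 + 4 = 6.6; e = 3.4 − 6.6 = -3.2
x=5: ŷ = 2.6 + 5 = 7.6; e = 8.8 − 7.6 = 1.2
|e| > 2: x=3 (|e|=2.8), x=4 (|e|=3.2) → 2

2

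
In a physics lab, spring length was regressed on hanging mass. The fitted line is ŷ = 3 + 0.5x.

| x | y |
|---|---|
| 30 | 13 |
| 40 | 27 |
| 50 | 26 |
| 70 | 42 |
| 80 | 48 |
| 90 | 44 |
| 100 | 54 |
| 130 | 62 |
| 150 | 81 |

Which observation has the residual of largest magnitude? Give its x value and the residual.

x=30: ŷ = 3 + 0.5·30 = 18; r = 13 − 18 = -5
x=40: ŷ = 3 + 0.5·40 = 23; r = 27 − 23 = 4
x=50: ŷ = 3 + 0.5·50 = 28; r = 26 − 28 = -2
x=70: ŷ = 3 + 0.5·70 = 38; r = 42 − 38 = 4
x=80: ŷ = 3 + 0.5·80 = 43; r = 48 − 43 = 5
x=90: ŷ = 3 + 0.5·90 = 48; r = 44 − 48 = -4
x=100: ŷ = 3 + 0.5·100 = 53; r = 54 − 53 = 1
x=130: ŷ = 3 + 0.5·130 = 68; r = 62 − 68 = -6
x=150: ŷ = 3 + 0.5·150 = 78; r = 81 − 78 = 3
Largest |r| is 6 at x = 130, residual -6.

x = 130, r = -6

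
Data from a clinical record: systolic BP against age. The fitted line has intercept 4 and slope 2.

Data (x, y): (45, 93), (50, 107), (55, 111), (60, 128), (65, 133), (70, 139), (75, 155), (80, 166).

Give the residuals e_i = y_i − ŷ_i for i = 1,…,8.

x=45: ŷ = 4 + 2·45 = 94; e = 93 − 94 = -1
x=50: ŷ = 4 + 2·50 = 104; e = 107 − 104 = 3
x=55: ŷ = 4 + 2·55 = 114; e = 111 − 114 = -3
x=60: ŷ = 4 + 2·60 = 124; e = 128 − 124 = 4
x=65: ŷ = 4 + 2·65 = 134; e = 133 − 134 = -1
x=70: ŷ = 4 + 2·70 = 144; e = 139 − 144 = -5
x=75: ŷ = 4 + 2·75 = 154; e = 155 − 154 = 1
x=80: ŷ = 4 + 2·80 = 164; e = 166 − 164 = 2

-1, 3, -3, 4, -1, -5, 1, 2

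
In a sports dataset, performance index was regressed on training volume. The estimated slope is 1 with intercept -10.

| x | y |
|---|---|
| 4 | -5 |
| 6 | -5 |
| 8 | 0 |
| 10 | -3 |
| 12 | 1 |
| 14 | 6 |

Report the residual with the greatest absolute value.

r = -3

x=4: ŷ = -10 + 4 = -6; r = -5 − (-6) = 1
x=6: ŷ = -10 + 6 = -4; r = -5 − (-4) = -1
x=8: ŷ = -10 + 8 = -2; r = 0 − (-2) = 2
x=10: ŷ = -10 + 10 = 0; r = -3 − 0 = -3
x=12: ŷ = -10 + 12 = 2; r = 1 − 2 = -1
x=14: ŷ = -10 + 14 = 4; r = 6 − 4 = 2
Largest |r| is 3 at x = 10, residual -3.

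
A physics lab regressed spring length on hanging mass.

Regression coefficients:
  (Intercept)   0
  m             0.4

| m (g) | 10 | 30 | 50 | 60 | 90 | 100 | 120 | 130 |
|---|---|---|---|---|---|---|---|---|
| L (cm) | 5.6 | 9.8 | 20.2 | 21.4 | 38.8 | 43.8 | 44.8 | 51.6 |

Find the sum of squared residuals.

m=10: L̂ = 0.4·10 = 4; e = 5.6 − 4 = 1.6
m=30: L̂ = 0.4·30 = 12; e = 9.8 − 12 = -2.2
m=50: L̂ = 0.4·50 = 20; e = 20.2 − 20 = 0.2
m=60: L̂ = 0.4·60 = 24; e = 21.4 − 24 = -2.6
m=90: L̂ = 0.4·90 = 36; e = 38.8 − 36 = 2.8
m=100: L̂ = 0.4·100 = 40; e = 43.8 − 40 = 3.8
m=120: L̂ = 0.4·120 = 48; e = 44.8 − 48 = -3.2
m=130: L̂ = 0.4·130 = 52; e = 51.6 − 52 = -0.4
SSE = 2.56 + 4.84 + 0.04 + 6.76 + 7.84 + 14.44 + 10.24 + 0.16 = 46.88

SSE = 46.88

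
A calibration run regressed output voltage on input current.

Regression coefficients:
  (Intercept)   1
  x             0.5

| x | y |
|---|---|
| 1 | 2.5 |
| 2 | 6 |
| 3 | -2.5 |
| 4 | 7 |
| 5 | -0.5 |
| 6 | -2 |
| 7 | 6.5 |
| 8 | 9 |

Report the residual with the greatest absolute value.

x=1: ŷ = 1 + 0.5·1 = 1.5; e = 2.5 − 1.5 = 1
x=2: ŷ = 1 + 0.5·2 = 2; e = 6 − 2 = 4
x=3: ŷ = 1 + 0.5·3 = 2.5; e = -2.5 − 2.5 = -5
x=4: ŷ = 1 + 0.5·4 = 3; e = 7 − 3 = 4
x=5: ŷ = 1 + 0.5·5 = 3.5; e = -0.5 − 3.5 = -4
x=6: ŷ = 1 + 0.5·6 = 4; e = -2 − 4 = -6
x=7: ŷ = 1 + 0.5·7 = 4.5; e = 6.5 − 4.5 = 2
x=8: ŷ = 1 + 0.5·8 = 5; e = 9 − 5 = 4
Largest |e| is 6 at x = 6, residual -6.

e = -6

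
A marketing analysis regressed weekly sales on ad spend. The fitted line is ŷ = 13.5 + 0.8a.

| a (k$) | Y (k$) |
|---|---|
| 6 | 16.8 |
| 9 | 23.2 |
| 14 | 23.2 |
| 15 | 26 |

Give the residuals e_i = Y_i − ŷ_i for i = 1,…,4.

-1.5, 2.5, -1.5, 0.5

a=6: ŷ = 13.5 + 0.8·6 = 18.3; e = 16.8 − 18.3 = -1.5
a=9: ŷ = 13.5 + 0.8·9 = 20.7; e = 23.2 − 20.7 = 2.5
a=14: ŷ = 13.5 + 0.8·14 = 24.7; e = 23.2 − 24.7 = -1.5
a=15: ŷ = 13.5 + 0.8·15 = 25.5; e = 26 − 25.5 = 0.5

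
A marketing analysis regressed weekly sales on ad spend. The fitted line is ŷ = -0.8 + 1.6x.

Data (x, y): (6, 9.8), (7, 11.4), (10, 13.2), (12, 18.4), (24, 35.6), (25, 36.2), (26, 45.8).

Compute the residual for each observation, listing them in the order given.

x=6: ŷ = -0.8 + 1.6·6 = 8.8; r = 9.8 − 8.8 = 1
x=7: ŷ = -0.8 + 1.6·7 = 10.4; r = 11.4 − 10.4 = 1
x=10: ŷ = -0.8 + 1.6·10 = 15.2; r = 13.2 − 15.2 = -2
x=12: ŷ = -0.8 + 1.6·12 = 18.4; r = 18.4 − 18.4 = 0
x=24: ŷ = -0.8 + 1.6·24 = 37.6; r = 35.6 − 37.6 = -2
x=25: ŷ = -0.8 + 1.6·25 = 39.2; r = 36.2 − 39.2 = -3
x=26: ŷ = -0.8 + 1.6·26 = 40.8; r = 45.8 − 40.8 = 5

1, 1, -2, 0, -2, -3, 5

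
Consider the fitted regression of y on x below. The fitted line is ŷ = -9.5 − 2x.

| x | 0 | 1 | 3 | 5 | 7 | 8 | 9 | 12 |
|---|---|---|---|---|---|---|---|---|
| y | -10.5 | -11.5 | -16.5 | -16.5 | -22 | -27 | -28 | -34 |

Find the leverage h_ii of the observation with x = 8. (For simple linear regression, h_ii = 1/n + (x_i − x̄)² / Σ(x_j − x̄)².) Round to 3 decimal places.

h = 0.172

x̄ = (0 + 1 + 3 + 5 + 7 + 8 + 9 + 12)/8 = 5.625
Σ(x − x̄)² = 31.6406 + 21.3906 + 6.89062 + 0.390625 + 1.89062 + 5.64062 + 11.3906 + 40.6406 = 119.875
h = 1/8 + (2.375)²/119.875 = 0.125 + 0.0470542 = 0.172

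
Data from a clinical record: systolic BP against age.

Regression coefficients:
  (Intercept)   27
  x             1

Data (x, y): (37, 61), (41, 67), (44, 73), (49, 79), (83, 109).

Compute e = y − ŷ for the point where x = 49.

e = 3

ŷ = 27 + 49 = 76
e = 79 − 76 = 3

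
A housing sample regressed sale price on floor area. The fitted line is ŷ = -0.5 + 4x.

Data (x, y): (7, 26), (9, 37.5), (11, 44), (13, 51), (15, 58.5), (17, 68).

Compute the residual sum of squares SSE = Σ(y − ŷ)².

SSE = 8

x=7: ŷ = -0.5 + 4·7 = 27.5; r = 26 − 27.5 = -1.5
x=9: ŷ = -0.5 + 4·9 = 35.5; r = 37.5 − 35.5 = 2
x=11: ŷ = -0.5 + 4·11 = 43.5; r = 44 − 43.5 = 0.5
x=13: ŷ = -0.5 + 4·13 = 51.5; r = 51 − 51.5 = -0.5
x=15: ŷ = -0.5 + 4·15 = 59.5; r = 58.5 − 59.5 = -1
x=17: ŷ = -0.5 + 4·17 = 67.5; r = 68 − 67.5 = 0.5
SSE = 2.25 + 4 + 0.25 + 0.25 + 1 + 0.25 = 8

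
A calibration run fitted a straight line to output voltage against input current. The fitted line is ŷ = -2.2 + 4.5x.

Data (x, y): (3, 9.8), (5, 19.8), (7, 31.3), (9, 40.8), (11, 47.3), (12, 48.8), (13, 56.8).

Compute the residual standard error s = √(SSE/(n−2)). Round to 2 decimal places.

x=3: ŷ = -2.2 + 4.5·3 = 11.3; r = 9.8 − 11.3 = -1.5
x=5: ŷ = -2.2 + 4.5·5 = 20.3; r = 19.8 − 20.3 = -0.5
x=7: ŷ = -2.2 + 4.5·7 = 29.3; r = 31.3 − 29.3 = 2
x=9: ŷ = -2.2 + 4.5·9 = 38.3; r = 40.8 − 38.3 = 2.5
x=11: ŷ = -2.2 + 4.5·11 = 47.3; r = 47.3 − 47.3 = 0
x=12: ŷ = -2.2 + 4.5·12 = 51.8; r = 48.8 − 51.8 = -3
x=13: ŷ = -2.2 + 4.5·13 = 56.3; r = 56.8 − 56.3 = 0.5
SSE = 2.25 + 0.25 + 4 + 6.25 + 0 + 9 + 0.25 = 22
s = √(22/5) = √4.4 ≈ 2.10

s = 2.10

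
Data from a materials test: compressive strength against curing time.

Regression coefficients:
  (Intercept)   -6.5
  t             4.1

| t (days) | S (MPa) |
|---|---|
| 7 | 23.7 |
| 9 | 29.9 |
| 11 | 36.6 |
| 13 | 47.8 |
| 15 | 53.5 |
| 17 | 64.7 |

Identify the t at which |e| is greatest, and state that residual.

t = 11, e = -2

t=7: Ŝ = -6.5 + 4.1·7 = 22.2; e = 23.7 − 22.2 = 1.5
t=9: Ŝ = -6.5 + 4.1·9 = 30.4; e = 29.9 − 30.4 = -0.5
t=11: Ŝ = -6.5 + 4.1·11 = 38.6; e = 36.6 − 38.6 = -2
t=13: Ŝ = -6.5 + 4.1·13 = 46.8; e = 47.8 − 46.8 = 1
t=15: Ŝ = -6.5 + 4.1·15 = 55; e = 53.5 − 55 = -1.5
t=17: Ŝ = -6.5 + 4.1·17 = 63.2; e = 64.7 − 63.2 = 1.5
Largest |e| is 2 at t = 11, residual -2.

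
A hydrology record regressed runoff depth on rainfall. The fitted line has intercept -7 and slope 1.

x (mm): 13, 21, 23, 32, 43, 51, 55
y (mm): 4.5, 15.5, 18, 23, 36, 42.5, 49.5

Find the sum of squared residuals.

x=13: ŷ = -7 + 13 = 6; r = 4.5 − 6 = -1.5
x=21: ŷ = -7 + 21 = 14; r = 15.5 − 14 = 1.5
x=23: ŷ = -7 + 23 = 16; r = 18 − 16 = 2
x=32: ŷ = -7 + 32 = 25; r = 23 − 25 = -2
x=43: ŷ = -7 + 43 = 36; r = 36 − 36 = 0
x=51: ŷ = -7 + 51 = 44; r = 42.5 − 44 = -1.5
x=55: ŷ = -7 + 55 = 48; r = 49.5 − 48 = 1.5
SSE = 2.25 + 2.25 + 4 + 4 + 0 + 2.25 + 2.25 = 17

SSE = 17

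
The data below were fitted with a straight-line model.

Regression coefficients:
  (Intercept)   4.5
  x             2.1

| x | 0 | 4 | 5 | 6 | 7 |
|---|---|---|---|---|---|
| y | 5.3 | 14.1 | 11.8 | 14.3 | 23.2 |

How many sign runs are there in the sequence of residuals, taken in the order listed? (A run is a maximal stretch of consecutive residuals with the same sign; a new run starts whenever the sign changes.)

x=0: ŷ = 4.5 + 2.1·0 = 4.5; e = 5.3 − 4.5 = 0.8
x=4: ŷ = 4.5 + 2.1·4 = 12.9; e = 14.1 − 12.9 = 1.2
x=5: ŷ = 4.5 + 2.1·5 = 15; e = 11.8 − 15 = -3.2
x=6: ŷ = 4.5 + 2.1·6 = 17.1; e = 14.3 − 17.1 = -2.8
x=7: ŷ = 4.5 + 2.1·7 = 19.2; e = 23.2 − 19.2 = 4
Signs: + + − − +
Runs: +×2, −×2, +×1 → 3

3 runs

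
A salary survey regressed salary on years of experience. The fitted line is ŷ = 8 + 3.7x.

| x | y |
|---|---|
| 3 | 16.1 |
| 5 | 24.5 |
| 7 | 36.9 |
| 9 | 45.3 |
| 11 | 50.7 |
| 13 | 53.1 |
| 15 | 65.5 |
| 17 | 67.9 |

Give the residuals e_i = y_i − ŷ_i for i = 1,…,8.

x=3: ŷ = 8 + 3.7·3 = 19.1; e = 16.1 − 19.1 = -3
x=5: ŷ = 8 + 3.7·5 = 26.5; e = 24.5 − 26.5 = -2
x=7: ŷ = 8 + 3.7·7 = 33.9; e = 36.9 − 33.9 = 3
x=9: ŷ = 8 + 3.7·9 = 41.3; e = 45.3 − 41.3 = 4
x=11: ŷ = 8 + 3.7·11 = 48.7; e = 50.7 − 48.7 = 2
x=13: ŷ = 8 + 3.7·13 = 56.1; e = 53.1 − 56.1 = -3
x=15: ŷ = 8 + 3.7·15 = 63.5; e = 65.5 − 63.5 = 2
x=17: ŷ = 8 + 3.7·17 = 70.9; e = 67.9 − 70.9 = -3

-3, -2, 3, 4, 2, -3, 2, -3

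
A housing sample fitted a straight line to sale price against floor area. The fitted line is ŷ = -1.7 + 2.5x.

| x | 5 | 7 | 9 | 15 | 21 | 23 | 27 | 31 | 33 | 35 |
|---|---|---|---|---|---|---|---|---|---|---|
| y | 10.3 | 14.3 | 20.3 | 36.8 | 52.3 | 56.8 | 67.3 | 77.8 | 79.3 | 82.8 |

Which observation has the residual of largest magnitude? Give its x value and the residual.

x = 35, r = -3

x=5: ŷ = -1.7 + 2.5·5 = 10.8; r = 10.3 − 10.8 = -0.5
x=7: ŷ = -1.7 + 2.5·7 = 15.8; r = 14.3 − 15.8 = -1.5
x=9: ŷ = -1.7 + 2.5·9 = 20.8; r = 20.3 − 20.8 = -0.5
x=15: ŷ = -1.7 + 2.5·15 = 35.8; r = 36.8 − 35.8 = 1
x=21: ŷ = -1.7 + 2.5·21 = 50.8; r = 52.3 − 50.8 = 1.5
x=23: ŷ = -1.7 + 2.5·23 = 55.8; r = 56.8 − 55.8 = 1
x=27: ŷ = -1.7 + 2.5·27 = 65.8; r = 67.3 − 65.8 = 1.5
x=31: ŷ = -1.7 + 2.5·31 = 75.8; r = 77.8 − 75.8 = 2
x=33: ŷ = -1.7 + 2.5·33 = 80.8; r = 79.3 − 80.8 = -1.5
x=35: ŷ = -1.7 + 2.5·35 = 85.8; r = 82.8 − 85.8 = -3
Largest |r| is 3 at x = 35, residual -3.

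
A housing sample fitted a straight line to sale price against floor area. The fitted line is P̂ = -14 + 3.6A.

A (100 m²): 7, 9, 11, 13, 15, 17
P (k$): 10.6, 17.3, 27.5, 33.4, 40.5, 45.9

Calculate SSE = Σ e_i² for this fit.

A=7: P̂ = -14 + 3.6·7 = 11.2; e = 10.6 − 11.2 = -0.6
A=9: P̂ = -14 + 3.6·9 = 18.4; e = 17.3 − 18.4 = -1.1
A=11: P̂ = -14 + 3.6·11 = 25.6; e = 27.5 − 25.6 = 1.9
A=13: P̂ = -14 + 3.6·13 = 32.8; e = 33.4 − 32.8 = 0.6
A=15: P̂ = -14 + 3.6·15 = 40; e = 40.5 − 40 = 0.5
A=17: P̂ = -14 + 3.6·17 = 47.2; e = 45.9 − 47.2 = -1.3
SSE = 0.36 + 1.21 + 3.61 + 0.36 + 0.25 + 1.69 = 7.48

SSE = 7.48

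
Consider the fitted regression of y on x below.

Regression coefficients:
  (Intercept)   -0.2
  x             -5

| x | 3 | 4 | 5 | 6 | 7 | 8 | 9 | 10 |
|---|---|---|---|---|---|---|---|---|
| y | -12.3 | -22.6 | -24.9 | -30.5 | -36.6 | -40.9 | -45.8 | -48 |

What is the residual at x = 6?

e = -0.3

ŷ = -0.2 − 5·6 = -30.2
e = -30.5 − (-30.2) = -0.3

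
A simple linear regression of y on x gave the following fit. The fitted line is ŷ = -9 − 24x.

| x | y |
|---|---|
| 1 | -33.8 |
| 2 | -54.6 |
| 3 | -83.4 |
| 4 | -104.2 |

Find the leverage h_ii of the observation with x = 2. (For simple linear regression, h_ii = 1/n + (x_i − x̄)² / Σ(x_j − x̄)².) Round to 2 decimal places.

x̄ = (1 + 2 + 3 + 4)/4 = 2.5
Σ(x − x̄)² = 2.25 + 0.25 + 0.25 + 2.25 = 5
h = 1/4 + (-0.5)²/5 = 0.25 + 0.05 = 0.30

h = 0.30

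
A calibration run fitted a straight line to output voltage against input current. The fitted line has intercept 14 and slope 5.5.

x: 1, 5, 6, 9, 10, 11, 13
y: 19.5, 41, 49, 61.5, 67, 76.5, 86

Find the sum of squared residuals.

SSE = 16.5

x=1: ŷ = 14 + 5.5·1 = 19.5; r = 19.5 − 19.5 = 0
x=5: ŷ = 14 + 5.5·5 = 41.5; r = 41 − 41.5 = -0.5
x=6: ŷ = 14 + 5.5·6 = 47; r = 49 − 47 = 2
x=9: ŷ = 14 + 5.5·9 = 63.5; r = 61.5 − 63.5 = -2
x=10: ŷ = 14 + 5.5·10 = 69; r = 67 − 69 = -2
x=11: ŷ = 14 + 5.5·11 = 74.5; r = 76.5 − 74.5 = 2
x=13: ŷ = 14 + 5.5·13 = 85.5; r = 86 − 85.5 = 0.5
SSE = 0 + 0.25 + 4 + 4 + 4 + 4 + 0.25 = 16.5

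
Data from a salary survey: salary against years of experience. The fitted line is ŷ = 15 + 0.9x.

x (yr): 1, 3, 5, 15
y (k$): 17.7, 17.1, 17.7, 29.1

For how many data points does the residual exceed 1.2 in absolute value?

2

x=1: ŷ = 15 + 0.9·1 = 15.9; r = 17.7 − 15.9 = 1.8
x=3: ŷ = 15 + 0.9·3 = 17.7; r = 17.1 − 17.7 = -0.6
x=5: ŷ = 15 + 0.9·5 = 19.5; r = 17.7 − 19.5 = -1.8
x=15: ŷ = 15 + 0.9·15 = 28.5; r = 29.1 − 28.5 = 0.6
|r| > 1.2: x=1 (|r|=1.8), x=5 (|r|=1.8) → 2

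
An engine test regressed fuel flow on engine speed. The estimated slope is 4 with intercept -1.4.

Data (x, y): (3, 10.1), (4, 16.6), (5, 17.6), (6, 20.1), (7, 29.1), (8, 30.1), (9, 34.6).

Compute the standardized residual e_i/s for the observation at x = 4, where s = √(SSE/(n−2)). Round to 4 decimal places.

x=3: ŷ = -1.4 + 4·3 = 10.6; e = 10.1 − 10.6 = -0.5
x=4: ŷ = -1.4 + 4·4 = 14.6; e = 16.6 − 14.6 = 2
x=5: ŷ = -1.4 + 4·5 = 18.6; e = 17.6 − 18.6 = -1
x=6: ŷ = -1.4 + 4·6 = 22.6; e = 20.1 − 22.6 = -2.5
x=7: ŷ = -1.4 + 4·7 = 26.6; e = 29.1 − 26.6 = 2.5
x=8: ŷ = -1.4 + 4·8 = 30.6; e = 30.1 − 30.6 = -0.5
x=9: ŷ = -1.4 + 4·9 = 34.6; e = 34.6 − 34.6 = 0
SSE = 0.25 + 4 + 1 + 6.25 + 6.25 + 0.25 + 0 = 18
s = √(18/5) = 1.89737
e/s = 2 / 1.89737 = 1.0541

1.0541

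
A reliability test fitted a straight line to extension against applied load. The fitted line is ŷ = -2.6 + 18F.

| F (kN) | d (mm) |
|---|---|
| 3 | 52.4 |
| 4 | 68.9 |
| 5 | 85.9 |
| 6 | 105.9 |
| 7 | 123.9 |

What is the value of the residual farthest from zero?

e = -1.5

F=3: ŷ = -2.6 + 18·3 = 51.4; e = 52.4 − 51.4 = 1
F=4: ŷ = -2.6 + 18·4 = 69.4; e = 68.9 − 69.4 = -0.5
F=5: ŷ = -2.6 + 18·5 = 87.4; e = 85.9 − 87.4 = -1.5
F=6: ŷ = -2.6 + 18·6 = 105.4; e = 105.9 − 105.4 = 0.5
F=7: ŷ = -2.6 + 18·7 = 123.4; e = 123.9 − 123.4 = 0.5
Largest |e| is 1.5 at F = 5, residual -1.5.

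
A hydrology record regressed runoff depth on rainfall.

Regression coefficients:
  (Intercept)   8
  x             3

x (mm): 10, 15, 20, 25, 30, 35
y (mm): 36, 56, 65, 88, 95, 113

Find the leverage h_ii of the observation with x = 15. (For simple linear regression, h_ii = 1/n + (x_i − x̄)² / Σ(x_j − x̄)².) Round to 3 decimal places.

h = 0.295

x̄ = (10 + 15 + 20 + 25 + 30 + 35)/6 = 22.5
Σ(x − x̄)² = 156.25 + 56.25 + 6.25 + 6.25 + 56.25 + 156.25 = 437.5
h = 1/6 + (-7.5)²/437.5 = 0.166667 + 0.128571 = 0.295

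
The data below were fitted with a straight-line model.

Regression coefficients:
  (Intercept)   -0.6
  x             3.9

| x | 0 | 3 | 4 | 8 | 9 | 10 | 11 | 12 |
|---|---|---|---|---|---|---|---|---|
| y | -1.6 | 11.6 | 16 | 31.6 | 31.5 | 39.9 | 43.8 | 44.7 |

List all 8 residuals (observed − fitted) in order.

x=0: ŷ = -0.6 + 3.9·0 = -0.6; e = -1.6 − (-0.6) = -1
x=3: ŷ = -0.6 + 3.9·3 = 11.1; e = 11.6 − 11.1 = 0.5
x=4: ŷ = -0.6 + 3.9·4 = 15; e = 16 − 15 = 1
x=8: ŷ = -0.6 + 3.9·8 = 30.6; e = 31.6 − 30.6 = 1
x=9: ŷ = -0.6 + 3.9·9 = 34.5; e = 31.5 − 34.5 = -3
x=10: ŷ = -0.6 + 3.9·10 = 38.4; e = 39.9 − 38.4 = 1.5
x=11: ŷ = -0.6 + 3.9·11 = 42.3; e = 43.8 − 42.3 = 1.5
x=12: ŷ = -0.6 + 3.9·12 = 46.2; e = 44.7 − 46.2 = -1.5

-1, 0.5, 1, 1, -3, 1.5, 1.5, -1.5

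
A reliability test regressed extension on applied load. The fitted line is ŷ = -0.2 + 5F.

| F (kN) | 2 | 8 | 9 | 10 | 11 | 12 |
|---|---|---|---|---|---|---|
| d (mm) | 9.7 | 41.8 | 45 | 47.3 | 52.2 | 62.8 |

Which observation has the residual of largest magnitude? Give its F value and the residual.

F=2: ŷ = -0.2 + 5·2 = 9.8; e = 9.7 − 9.8 = -0.1
F=8: ŷ = -0.2 + 5·8 = 39.8; e = 41.8 − 39.8 = 2
F=9: ŷ = -0.2 + 5·9 = 44.8; e = 45 − 44.8 = 0.2
F=10: ŷ = -0.2 + 5·10 = 49.8; e = 47.3 − 49.8 = -2.5
F=11: ŷ = -0.2 + 5·11 = 54.8; e = 52.2 − 54.8 = -2.6
F=12: ŷ = -0.2 + 5·12 = 59.8; e = 62.8 − 59.8 = 3
Largest |e| is 3 at F = 12, residual 3.

F = 12, e = 3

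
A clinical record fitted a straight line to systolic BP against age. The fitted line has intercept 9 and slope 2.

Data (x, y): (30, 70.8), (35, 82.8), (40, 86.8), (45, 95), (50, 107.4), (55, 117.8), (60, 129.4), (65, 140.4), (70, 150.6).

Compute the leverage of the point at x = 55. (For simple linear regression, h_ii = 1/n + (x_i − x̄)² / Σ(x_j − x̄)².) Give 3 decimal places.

h = 0.128

x̄ = (30 + 35 + 40 + 45 + 50 + 55 + 60 + 65 + 70)/9 = 50
Σ(x − x̄)² = 400 + 225 + 100 + 25 + 0 + 25 + 100 + 225 + 400 = 1500
h = 1/9 + (5)²/1500 = 0.111111 + 0.0166667 = 0.128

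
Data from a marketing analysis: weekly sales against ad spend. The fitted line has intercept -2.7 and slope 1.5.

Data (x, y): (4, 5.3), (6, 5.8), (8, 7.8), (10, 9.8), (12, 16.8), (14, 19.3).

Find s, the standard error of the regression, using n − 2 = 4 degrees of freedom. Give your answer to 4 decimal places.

s = 2.0000

x=4: ŷ = -2.7 + 1.5·4 = 3.3; r = 5.3 − 3.3 = 2
x=6: ŷ = -2.7 + 1.5·6 = 6.3; r = 5.8 − 6.3 = -0.5
x=8: ŷ = -2.7 + 1.5·8 = 9.3; r = 7.8 − 9.3 = -1.5
x=10: ŷ = -2.7 + 1.5·10 = 12.3; r = 9.8 − 12.3 = -2.5
x=12: ŷ = -2.7 + 1.5·12 = 15.3; r = 16.8 − 15.3 = 1.5
x=14: ŷ = -2.7 + 1.5·14 = 18.3; r = 19.3 − 18.3 = 1
SSE = 4 + 0.25 + 2.25 + 6.25 + 2.25 + 1 = 16
s = √(16/4) = √4 ≈ 2.0000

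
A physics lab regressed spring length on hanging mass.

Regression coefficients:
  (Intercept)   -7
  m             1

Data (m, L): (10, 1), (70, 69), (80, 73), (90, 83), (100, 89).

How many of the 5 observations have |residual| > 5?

m=10: L̂ = -7 + 10 = 3; e = 1 − 3 = -2
m=70: L̂ = -7 + 70 = 63; e = 69 − 63 = 6
m=80: L̂ = -7 + 80 = 73; e = 73 − 73 = 0
m=90: L̂ = -7 + 90 = 83; e = 83 − 83 = 0
m=100: L̂ = -7 + 100 = 93; e = 89 − 93 = -4
|e| > 5: m=70 (|e|=6) → 1

1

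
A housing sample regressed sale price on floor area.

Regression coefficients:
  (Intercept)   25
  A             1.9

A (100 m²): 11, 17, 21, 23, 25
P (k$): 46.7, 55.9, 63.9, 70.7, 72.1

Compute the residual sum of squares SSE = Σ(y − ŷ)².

A=11: P̂ = 25 + 1.9·11 = 45.9; r = 46.7 − 45.9 = 0.8
A=17: P̂ = 25 + 1.9·17 = 57.3; r = 55.9 − 57.3 = -1.4
A=21: P̂ = 25 + 1.9·21 = 64.9; r = 63.9 − 64.9 = -1
A=23: P̂ = 25 + 1.9·23 = 68.7; r = 70.7 − 68.7 = 2
A=25: P̂ = 25 + 1.9·25 = 72.5; r = 72.1 − 72.5 = -0.4
SSE = 0.64 + 1.96 + 1 + 4 + 0.16 = 7.76

SSE = 7.76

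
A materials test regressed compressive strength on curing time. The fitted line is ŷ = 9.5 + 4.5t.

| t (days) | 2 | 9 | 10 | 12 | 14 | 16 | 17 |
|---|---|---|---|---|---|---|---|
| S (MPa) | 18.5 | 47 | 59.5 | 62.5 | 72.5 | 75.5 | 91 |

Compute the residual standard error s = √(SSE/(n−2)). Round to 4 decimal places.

s = 4.3818

t=2: ŷ = 9.5 + 4.5·2 = 18.5; e = 18.5 − 18.5 = 0
t=9: ŷ = 9.5 + 4.5·9 = 50; e = 47 − 50 = -3
t=10: ŷ = 9.5 + 4.5·10 = 54.5; e = 59.5 − 54.5 = 5
t=12: ŷ = 9.5 + 4.5·12 = 63.5; e = 62.5 − 63.5 = -1
t=14: ŷ = 9.5 + 4.5·14 = 72.5; e = 72.5 − 72.5 = 0
t=16: ŷ = 9.5 + 4.5·16 = 81.5; e = 75.5 − 81.5 = -6
t=17: ŷ = 9.5 + 4.5·17 = 86; e = 91 − 86 = 5
SSE = 0 + 9 + 25 + 1 + 0 + 36 + 25 = 96
s = √(96/5) = √19.2 ≈ 4.3818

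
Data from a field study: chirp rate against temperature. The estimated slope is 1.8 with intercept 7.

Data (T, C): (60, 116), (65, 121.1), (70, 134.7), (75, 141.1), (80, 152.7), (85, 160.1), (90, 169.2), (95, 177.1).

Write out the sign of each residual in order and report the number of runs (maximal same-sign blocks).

T=60: Ĉ = 7 + 1.8·60 = 115; r = 116 − 115 = 1
T=65: Ĉ = 7 + 1.8·65 = 124; r = 121.1 − 124 = -2.9
T=70: Ĉ = 7 + 1.8·70 = 133; r = 134.7 − 133 = 1.7
T=75: Ĉ = 7 + 1.8·75 = 142; r = 141.1 − 142 = -0.9
T=80: Ĉ = 7 + 1.8·80 = 151; r = 152.7 − 151 = 1.7
T=85: Ĉ = 7 + 1.8·85 = 160; r = 160.1 − 160 = 0.1
T=90: Ĉ = 7 + 1.8·90 = 169; r = 169.2 − 169 = 0.2
T=95: Ĉ = 7 + 1.8·95 = 178; r = 177.1 − 178 = -0.9
Signs: + − + − + + + −
Runs: +×1, −×1, +×1, −×1, +×3, −×1 → 6

6 runs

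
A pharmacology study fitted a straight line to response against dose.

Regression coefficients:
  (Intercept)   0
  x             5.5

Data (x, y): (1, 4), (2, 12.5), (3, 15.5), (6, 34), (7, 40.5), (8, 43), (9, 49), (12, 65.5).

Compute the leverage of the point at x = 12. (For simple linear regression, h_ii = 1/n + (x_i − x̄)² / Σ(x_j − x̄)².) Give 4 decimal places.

h = 0.4850

x̄ = (1 + 2 + 3 + 6 + 7 + 8 + 9 + 12)/8 = 6
Σ(x − x̄)² = 25 + 16 + 9 + 0 + 1 + 4 + 9 + 36 = 100
h = 1/8 + (6)²/100 = 0.125 + 0.36 = 0.4850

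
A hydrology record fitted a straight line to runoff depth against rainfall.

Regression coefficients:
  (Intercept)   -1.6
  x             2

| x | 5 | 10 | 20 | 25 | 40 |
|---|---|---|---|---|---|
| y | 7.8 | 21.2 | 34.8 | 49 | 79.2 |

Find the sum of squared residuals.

SSE = 22.16

x=5: ŷ = -1.6 + 2·5 = 8.4; e = 7.8 − 8.4 = -0.6
x=10: ŷ = -1.6 + 2·10 = 18.4; e = 21.2 − 18.4 = 2.8
x=20: ŷ = -1.6 + 2·20 = 38.4; e = 34.8 − 38.4 = -3.6
x=25: ŷ = -1.6 + 2·25 = 48.4; e = 49 − 48.4 = 0.6
x=40: ŷ = -1.6 + 2·40 = 78.4; e = 79.2 − 78.4 = 0.8
SSE = 0.36 + 7.84 + 12.96 + 0.36 + 0.64 = 22.16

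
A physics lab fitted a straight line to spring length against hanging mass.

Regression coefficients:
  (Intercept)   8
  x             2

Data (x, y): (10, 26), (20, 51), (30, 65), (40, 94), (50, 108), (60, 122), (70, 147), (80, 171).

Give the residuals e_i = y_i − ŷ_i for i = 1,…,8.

x=10: ŷ = 8 + 2·10 = 28; e = 26 − 28 = -2
x=20: ŷ = 8 + 2·20 = 48; e = 51 − 48 = 3
x=30: ŷ = 8 + 2·30 = 68; e = 65 − 68 = -3
x=40: ŷ = 8 + 2·40 = 88; e = 94 − 88 = 6
x=50: ŷ = 8 + 2·50 = 108; e = 108 − 108 = 0
x=60: ŷ = 8 + 2·60 = 128; e = 122 − 128 = -6
x=70: ŷ = 8 + 2·70 = 148; e = 147 − 148 = -1
x=80: ŷ = 8 + 2·80 = 168; e = 171 − 168 = 3

-2, 3, -3, 6, 0, -6, -1, 3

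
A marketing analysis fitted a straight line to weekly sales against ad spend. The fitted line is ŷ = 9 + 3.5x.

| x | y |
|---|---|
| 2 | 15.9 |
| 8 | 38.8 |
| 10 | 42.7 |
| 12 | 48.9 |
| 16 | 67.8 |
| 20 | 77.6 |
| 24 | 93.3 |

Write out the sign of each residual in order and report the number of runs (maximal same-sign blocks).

x=2: ŷ = 9 + 3.5·2 = 16; r = 15.9 − 16 = -0.1
x=8: ŷ = 9 + 3.5·8 = 37; r = 38.8 − 37 = 1.8
x=10: ŷ = 9 + 3.5·10 = 44; r = 42.7 − 44 = -1.3
x=12: ŷ = 9 + 3.5·12 = 51; r = 48.9 − 51 = -2.1
x=16: ŷ = 9 + 3.5·16 = 65; r = 67.8 − 65 = 2.8
x=20: ŷ = 9 + 3.5·20 = 79; r = 77.6 − 79 = -1.4
x=24: ŷ = 9 + 3.5·24 = 93; r = 93.3 − 93 = 0.3
Signs: − + − − + − +
Runs: −×1, +×1, −×2, +×1, −×1, +×1 → 6

6 runs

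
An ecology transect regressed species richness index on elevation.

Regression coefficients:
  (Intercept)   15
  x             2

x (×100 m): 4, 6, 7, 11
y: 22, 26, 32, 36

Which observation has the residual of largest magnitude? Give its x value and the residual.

x=4: ŷ = 15 + 2·4 = 23; e = 22 − 23 = -1
x=6: ŷ = 15 + 2·6 = 27; e = 26 − 27 = -1
x=7: ŷ = 15 + 2·7 = 29; e = 32 − 29 = 3
x=11: ŷ = 15 + 2·11 = 37; e = 36 − 37 = -1
Largest |e| is 3 at x = 7, residual 3.

x = 7, e = 3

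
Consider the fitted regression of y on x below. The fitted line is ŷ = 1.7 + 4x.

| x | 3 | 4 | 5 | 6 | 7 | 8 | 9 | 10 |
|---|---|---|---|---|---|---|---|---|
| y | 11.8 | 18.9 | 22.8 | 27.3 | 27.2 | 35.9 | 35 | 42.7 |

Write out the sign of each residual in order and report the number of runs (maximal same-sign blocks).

x=3: ŷ = 1.7 + 4·3 = 13.7; r = 11.8 − 13.7 = -1.9
x=4: ŷ = 1.7 + 4·4 = 17.7; r = 18.9 − 17.7 = 1.2
x=5: ŷ = 1.7 + 4·5 = 21.7; r = 22.8 − 21.7 = 1.1
x=6: ŷ = 1.7 + 4·6 = 25.7; r = 27.3 − 25.7 = 1.6
x=7: ŷ = 1.7 + 4·7 = 29.7; r = 27.2 − 29.7 = -2.5
x=8: ŷ = 1.7 + 4·8 = 33.7; r = 35.9 − 33.7 = 2.2
x=9: ŷ = 1.7 + 4·9 = 37.7; r = 35 − 37.7 = -2.7
x=10: ŷ = 1.7 + 4·10 = 41.7; r = 42.7 − 41.7 = 1
Signs: − + + + − + − +
Runs: −×1, +×3, −×1, +×1, −×1, +×1 → 6

6 runs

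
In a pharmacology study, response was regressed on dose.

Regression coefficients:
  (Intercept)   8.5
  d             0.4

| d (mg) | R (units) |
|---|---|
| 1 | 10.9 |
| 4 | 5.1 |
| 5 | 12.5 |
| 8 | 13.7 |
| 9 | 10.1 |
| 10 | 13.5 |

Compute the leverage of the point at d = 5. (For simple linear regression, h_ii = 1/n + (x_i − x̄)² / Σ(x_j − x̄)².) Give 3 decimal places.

d̄ = (1 + 4 + 5 + 8 + 9 + 10)/6 = 6.16667
Σ(d − d̄)² = 26.6944 + 4.69444 + 1.36111 + 3.36111 + 8.02778 + 14.6944 = 58.8333
h = 1/6 + (-1.16667)²/58.8333 = 0.166667 + 0.023135 = 0.190

h = 0.190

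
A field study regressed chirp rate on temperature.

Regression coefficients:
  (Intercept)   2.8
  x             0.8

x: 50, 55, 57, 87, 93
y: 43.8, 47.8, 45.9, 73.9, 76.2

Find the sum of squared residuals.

x=50: ŷ = 2.8 + 0.8·50 = 42.8; r = 43.8 − 42.8 = 1
x=55: ŷ = 2.8 + 0.8·55 = 46.8; r = 47.8 − 46.8 = 1
x=57: ŷ = 2.8 + 0.8·57 = 48.4; r = 45.9 − 48.4 = -2.5
x=87: ŷ = 2.8 + 0.8·87 = 72.4; r = 73.9 − 72.4 = 1.5
x=93: ŷ = 2.8 + 0.8·93 = 77.2; r = 76.2 − 77.2 = -1
SSE = 1 + 1 + 6.25 + 2.25 + 1 = 11.5

SSE = 11.5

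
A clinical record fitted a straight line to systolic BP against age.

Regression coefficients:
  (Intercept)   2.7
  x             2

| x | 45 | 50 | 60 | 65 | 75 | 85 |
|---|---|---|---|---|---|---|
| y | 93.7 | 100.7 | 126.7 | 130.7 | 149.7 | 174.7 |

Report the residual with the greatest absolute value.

x=45: ŷ = 2.7 + 2·45 = 92.7; e = 93.7 − 92.7 = 1
x=50: ŷ = 2.7 + 2·50 = 102.7; e = 100.7 − 102.7 = -2
x=60: ŷ = 2.7 + 2·60 = 122.7; e = 126.7 − 122.7 = 4
x=65: ŷ = 2.7 + 2·65 = 132.7; e = 130.7 − 132.7 = -2
x=75: ŷ = 2.7 + 2·75 = 152.7; e = 149.7 − 152.7 = -3
x=85: ŷ = 2.7 + 2·85 = 172.7; e = 174.7 − 172.7 = 2
Largest |e| is 4 at x = 60, residual 4.

e = 4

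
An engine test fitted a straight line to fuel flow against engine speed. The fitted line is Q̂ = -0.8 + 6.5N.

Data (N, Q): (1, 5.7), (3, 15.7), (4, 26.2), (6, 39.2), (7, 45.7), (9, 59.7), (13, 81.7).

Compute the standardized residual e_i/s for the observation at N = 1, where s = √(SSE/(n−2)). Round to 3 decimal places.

N=1: Q̂ = -0.8 + 6.5·1 = 5.7; e = 5.7 − 5.7 = 0
N=3: Q̂ = -0.8 + 6.5·3 = 18.7; e = 15.7 − 18.7 = -3
N=4: Q̂ = -0.8 + 6.5·4 = 25.2; e = 26.2 − 25.2 = 1
N=6: Q̂ = -0.8 + 6.5·6 = 38.2; e = 39.2 − 38.2 = 1
N=7: Q̂ = -0.8 + 6.5·7 = 44.7; e = 45.7 − 44.7 = 1
N=9: Q̂ = -0.8 + 6.5·9 = 57.7; e = 59.7 − 57.7 = 2
N=13: Q̂ = -0.8 + 6.5·13 = 83.7; e = 81.7 − 83.7 = -2
SSE = 0 + 9 + 1 + 1 + 1 + 4 + 4 = 20
s = √(20/5) = 2
e/s = 0 / 2 = 0.000

0.000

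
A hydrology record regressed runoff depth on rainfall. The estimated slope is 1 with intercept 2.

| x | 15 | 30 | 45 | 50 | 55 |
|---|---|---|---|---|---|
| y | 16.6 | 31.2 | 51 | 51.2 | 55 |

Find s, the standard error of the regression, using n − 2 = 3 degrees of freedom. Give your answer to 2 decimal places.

s = 2.67

x=15: ŷ = 2 + 15 = 17; e = 16.6 − 17 = -0.4
x=30: ŷ = 2 + 30 = 32; e = 31.2 − 32 = -0.8
x=45: ŷ = 2 + 45 = 47; e = 51 − 47 = 4
x=50: ŷ = 2 + 50 = 52; e = 51.2 − 52 = -0.8
x=55: ŷ = 2 + 55 = 57; e = 55 − 57 = -2
SSE = 0.16 + 0.64 + 16 + 0.64 + 4 = 21.44
s = √(21.44/3) = √7.14667 ≈ 2.67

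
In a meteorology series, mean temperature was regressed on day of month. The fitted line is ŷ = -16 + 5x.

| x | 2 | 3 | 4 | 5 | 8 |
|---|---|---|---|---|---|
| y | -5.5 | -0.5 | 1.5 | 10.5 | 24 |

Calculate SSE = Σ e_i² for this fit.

SSE = 9

x=2: ŷ = -16 + 5·2 = -6; e = -5.5 − (-6) = 0.5
x=3: ŷ = -16 + 5·3 = -1; e = -0.5 − (-1) = 0.5
x=4: ŷ = -16 + 5·4 = 4; e = 1.5 − 4 = -2.5
x=5: ŷ = -16 + 5·5 = 9; e = 10.5 − 9 = 1.5
x=8: ŷ = -16 + 5·8 = 24; e = 24 − 24 = 0
SSE = 0.25 + 0.25 + 6.25 + 2.25 + 0 = 9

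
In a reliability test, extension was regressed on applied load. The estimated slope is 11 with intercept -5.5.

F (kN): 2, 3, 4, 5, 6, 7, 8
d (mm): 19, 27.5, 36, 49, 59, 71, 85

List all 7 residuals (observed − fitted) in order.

2.5, 0, -2.5, -0.5, -1.5, -0.5, 2.5

F=2: ŷ = -5.5 + 11·2 = 16.5; e = 19 − 16.5 = 2.5
F=3: ŷ = -5.5 + 11·3 = 27.5; e = 27.5 − 27.5 = 0
F=4: ŷ = -5.5 + 11·4 = 38.5; e = 36 − 38.5 = -2.5
F=5: ŷ = -5.5 + 11·5 = 49.5; e = 49 − 49.5 = -0.5
F=6: ŷ = -5.5 + 11·6 = 60.5; e = 59 − 60.5 = -1.5
F=7: ŷ = -5.5 + 11·7 = 71.5; e = 71 − 71.5 = -0.5
F=8: ŷ = -5.5 + 11·8 = 82.5; e = 85 − 82.5 = 2.5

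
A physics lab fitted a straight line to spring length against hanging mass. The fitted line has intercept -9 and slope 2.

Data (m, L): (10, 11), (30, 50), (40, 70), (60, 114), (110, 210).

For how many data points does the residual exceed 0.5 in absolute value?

m=10: ŷ = -9 + 2·10 = 11; e = 11 − 11 = 0
m=30: ŷ = -9 + 2·30 = 51; e = 50 − 51 = -1
m=40: ŷ = -9 + 2·40 = 71; e = 70 − 71 = -1
m=60: ŷ = -9 + 2·60 = 111; e = 114 − 111 = 3
m=110: ŷ = -9 + 2·110 = 211; e = 210 − 211 = -1
|e| > 0.5: m=30 (|e|=1), m=40 (|e|=1), m=60 (|e|=3), m=110 (|e|=1) → 4

4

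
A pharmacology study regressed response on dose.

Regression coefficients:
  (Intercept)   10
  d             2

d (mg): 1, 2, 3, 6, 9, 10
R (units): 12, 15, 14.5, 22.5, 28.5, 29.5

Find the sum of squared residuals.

d=1: R̂ = 10 + 2·1 = 12; e = 12 − 12 = 0
d=2: R̂ = 10 + 2·2 = 14; e = 15 − 14 = 1
d=3: R̂ = 10 + 2·3 = 16; e = 14.5 − 16 = -1.5
d=6: R̂ = 10 + 2·6 = 22; e = 22.5 − 22 = 0.5
d=9: R̂ = 10 + 2·9 = 28; e = 28.5 − 28 = 0.5
d=10: R̂ = 10 + 2·10 = 30; e = 29.5 − 30 = -0.5
SSE = 0 + 1 + 2.25 + 0.25 + 0.25 + 0.25 = 4

SSE = 4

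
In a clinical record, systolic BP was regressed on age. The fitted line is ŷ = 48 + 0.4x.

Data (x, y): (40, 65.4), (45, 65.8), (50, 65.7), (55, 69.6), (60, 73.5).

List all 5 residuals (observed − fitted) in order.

x=40: ŷ = 48 + 0.4·40 = 64; e = 65.4 − 64 = 1.4
x=45: ŷ = 48 + 0.4·45 = 66; e = 65.8 − 66 = -0.2
x=50: ŷ = 48 + 0.4·50 = 68; e = 65.7 − 68 = -2.3
x=55: ŷ = 48 + 0.4·55 = 70; e = 69.6 − 70 = -0.4
x=60: ŷ = 48 + 0.4·60 = 72; e = 73.5 − 72 = 1.5

1.4, -0.2, -2.3, -0.4, 1.5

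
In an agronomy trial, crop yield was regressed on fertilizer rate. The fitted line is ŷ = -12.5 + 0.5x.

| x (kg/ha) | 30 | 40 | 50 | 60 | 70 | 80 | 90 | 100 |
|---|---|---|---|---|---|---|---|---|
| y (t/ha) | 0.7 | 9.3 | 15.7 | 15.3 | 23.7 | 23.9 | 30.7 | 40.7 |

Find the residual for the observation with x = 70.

ŷ = -12.5 + 0.5·70 = 22.5
e = 23.7 − 22.5 = 1.2

e = 1.2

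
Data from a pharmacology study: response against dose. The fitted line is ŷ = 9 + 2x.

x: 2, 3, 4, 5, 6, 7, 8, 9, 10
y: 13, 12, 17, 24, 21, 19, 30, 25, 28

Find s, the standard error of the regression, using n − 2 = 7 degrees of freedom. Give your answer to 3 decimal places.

x=2: ŷ = 9 + 2·2 = 13; e = 13 − 13 = 0
x=3: ŷ = 9 + 2·3 = 15; e = 12 − 15 = -3
x=4: ŷ = 9 + 2·4 = 17; e = 17 − 17 = 0
x=5: ŷ = 9 + 2·5 = 19; e = 24 − 19 = 5
x=6: ŷ = 9 + 2·6 = 21; e = 21 − 21 = 0
x=7: ŷ = 9 + 2·7 = 23; e = 19 − 23 = -4
x=8: ŷ = 9 + 2·8 = 25; e = 30 − 25 = 5
x=9: ŷ = 9 + 2·9 = 27; e = 25 − 27 = -2
x=10: ŷ = 9 + 2·10 = 29; e = 28 − 29 = -1
SSE = 0 + 9 + 0 + 25 + 0 + 16 + 25 + 4 + 1 = 80
s = √(80/7) = √11.4286 ≈ 3.381

s = 3.381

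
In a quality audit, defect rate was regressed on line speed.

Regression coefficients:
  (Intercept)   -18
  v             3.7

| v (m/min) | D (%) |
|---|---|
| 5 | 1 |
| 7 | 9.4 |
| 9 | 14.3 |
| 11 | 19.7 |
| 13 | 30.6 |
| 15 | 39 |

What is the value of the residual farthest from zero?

r = -3

v=5: ŷ = -18 + 3.7·5 = 0.5; r = 1 − 0.5 = 0.5
v=7: ŷ = -18 + 3.7·7 = 7.9; r = 9.4 − 7.9 = 1.5
v=9: ŷ = -18 + 3.7·9 = 15.3; r = 14.3 − 15.3 = -1
v=11: ŷ = -18 + 3.7·11 = 22.7; r = 19.7 − 22.7 = -3
v=13: ŷ = -18 + 3.7·13 = 30.1; r = 30.6 − 30.1 = 0.5
v=15: ŷ = -18 + 3.7·15 = 37.5; r = 39 − 37.5 = 1.5
Largest |r| is 3 at v = 11, residual -3.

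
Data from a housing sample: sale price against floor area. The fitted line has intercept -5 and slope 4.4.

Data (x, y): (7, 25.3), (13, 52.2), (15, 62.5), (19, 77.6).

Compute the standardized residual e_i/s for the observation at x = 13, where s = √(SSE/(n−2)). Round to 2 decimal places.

x=7: ŷ = -5 + 4.4·7 = 25.8; e = 25.3 − 25.8 = -0.5
x=13: ŷ = -5 + 4.4·13 = 52.2; e = 52.2 − 52.2 = 0
x=15: ŷ = -5 + 4.4·15 = 61; e = 62.5 − 61 = 1.5
x=19: ŷ = -5 + 4.4·19 = 78.6; e = 77.6 − 78.6 = -1
SSE = 0.25 + 0 + 2.25 + 1 = 3.5
s = √(3.5/2) = 1.32288
e/s = 0 / 1.32288 = 0.00

0.00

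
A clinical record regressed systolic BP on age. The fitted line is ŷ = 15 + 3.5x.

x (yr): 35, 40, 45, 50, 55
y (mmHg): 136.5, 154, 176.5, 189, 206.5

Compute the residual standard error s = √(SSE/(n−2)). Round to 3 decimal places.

x=35: ŷ = 15 + 3.5·35 = 137.5; r = 136.5 − 137.5 = -1
x=40: ŷ = 15 + 3.5·40 = 155; r = 154 − 155 = -1
x=45: ŷ = 15 + 3.5·45 = 172.5; r = 176.5 − 172.5 = 4
x=50: ŷ = 15 + 3.5·50 = 190; r = 189 − 190 = -1
x=55: ŷ = 15 + 3.5·55 = 207.5; r = 206.5 − 207.5 = -1
SSE = 1 + 1 + 16 + 1 + 1 = 20
s = √(20/3) = √6.66667 ≈ 2.582

s = 2.582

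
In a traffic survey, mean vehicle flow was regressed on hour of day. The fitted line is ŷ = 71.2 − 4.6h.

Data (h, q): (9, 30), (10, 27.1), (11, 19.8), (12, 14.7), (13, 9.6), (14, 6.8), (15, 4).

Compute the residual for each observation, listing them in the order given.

0.2, 1.9, -0.8, -1.3, -1.8, 0, 1.8

h=9: ŷ = 71.2 − 4.6·9 = 29.8; e = 30 − 29.8 = 0.2
h=10: ŷ = 71.2 − 4.6·10 = 25.2; e = 27.1 − 25.2 = 1.9
h=11: ŷ = 71.2 − 4.6·11 = 20.6; e = 19.8 − 20.6 = -0.8
h=12: ŷ = 71.2 − 4.6·12 = 16; e = 14.7 − 16 = -1.3
h=13: ŷ = 71.2 − 4.6·13 = 11.4; e = 9.6 − 11.4 = -1.8
h=14: ŷ = 71.2 − 4.6·14 = 6.8; e = 6.8 − 6.8 = 0
h=15: ŷ = 71.2 − 4.6·15 = 2.2; e = 4 − 2.2 = 1.8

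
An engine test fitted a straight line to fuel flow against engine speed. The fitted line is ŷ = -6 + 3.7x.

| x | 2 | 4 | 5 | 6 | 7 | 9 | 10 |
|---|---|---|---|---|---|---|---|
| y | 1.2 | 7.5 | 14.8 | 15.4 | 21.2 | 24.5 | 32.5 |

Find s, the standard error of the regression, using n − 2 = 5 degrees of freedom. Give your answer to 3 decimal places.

s = 1.972

x=2: ŷ = -6 + 3.7·2 = 1.4; r = 1.2 − 1.4 = -0.2
x=4: ŷ = -6 + 3.7·4 = 8.8; r = 7.5 − 8.8 = -1.3
x=5: ŷ = -6 + 3.7·5 = 12.5; r = 14.8 − 12.5 = 2.3
x=6: ŷ = -6 + 3.7·6 = 16.2; r = 15.4 − 16.2 = -0.8
x=7: ŷ = -6 + 3.7·7 = 19.9; r = 21.2 − 19.9 = 1.3
x=9: ŷ = -6 + 3.7·9 = 27.3; r = 24.5 − 27.3 = -2.8
x=10: ŷ = -6 + 3.7·10 = 31; r = 32.5 − 31 = 1.5
SSE = 0.04 + 1.69 + 5.29 + 0.64 + 1.69 + 7.84 + 2.25 = 19.44
s = √(19.44/5) = √3.888 ≈ 1.972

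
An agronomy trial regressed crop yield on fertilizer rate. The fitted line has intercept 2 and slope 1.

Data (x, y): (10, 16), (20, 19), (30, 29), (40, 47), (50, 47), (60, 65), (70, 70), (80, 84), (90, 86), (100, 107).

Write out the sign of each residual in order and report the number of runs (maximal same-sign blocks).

x=10: ŷ = 2 + 10 = 12; e = 16 − 12 = 4
x=20: ŷ = 2 + 20 = 22; e = 19 − 22 = -3
x=30: ŷ = 2 + 30 = 32; e = 29 − 32 = -3
x=40: ŷ = 2 + 40 = 42; e = 47 − 42 = 5
x=50: ŷ = 2 + 50 = 52; e = 47 − 52 = -5
x=60: ŷ = 2 + 60 = 62; e = 65 − 62 = 3
x=70: ŷ = 2 + 70 = 72; e = 70 − 72 = -2
x=80: ŷ = 2 + 80 = 82; e = 84 − 82 = 2
x=90: ŷ = 2 + 90 = 92; e = 86 − 92 = -6
x=100: ŷ = 2 + 100 = 102; e = 107 − 102 = 5
Signs: + − − + − + − + − +
Runs: +×1, −×2, +×1, −×1, +×1, −×1, +×1, −×1, +×1 → 9

9 runs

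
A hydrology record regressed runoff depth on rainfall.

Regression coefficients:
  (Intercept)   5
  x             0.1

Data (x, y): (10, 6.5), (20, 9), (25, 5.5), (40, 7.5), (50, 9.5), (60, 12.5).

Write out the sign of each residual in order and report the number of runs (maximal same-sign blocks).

x=10: ŷ = 5 + 0.1·10 = 6; e = 6.5 − 6 = 0.5
x=20: ŷ = 5 + 0.1·20 = 7; e = 9 − 7 = 2
x=25: ŷ = 5 + 0.1·25 = 7.5; e = 5.5 − 7.5 = -2
x=40: ŷ = 5 + 0.1·40 = 9; e = 7.5 − 9 = -1.5
x=50: ŷ = 5 + 0.1·50 = 10; e = 9.5 − 10 = -0.5
x=60: ŷ = 5 + 0.1·60 = 11; e = 12.5 − 11 = 1.5
Signs: + + − − − +
Runs: +×2, −×3, +×1 → 3

3 runs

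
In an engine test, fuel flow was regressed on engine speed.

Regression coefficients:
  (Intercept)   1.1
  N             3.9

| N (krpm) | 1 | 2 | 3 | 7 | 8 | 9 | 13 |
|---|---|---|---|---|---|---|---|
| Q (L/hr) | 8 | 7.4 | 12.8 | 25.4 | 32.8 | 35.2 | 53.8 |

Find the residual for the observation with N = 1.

r = 3

Q̂ = 1.1 + 3.9·1 = 5
r = 8 − 5 = 3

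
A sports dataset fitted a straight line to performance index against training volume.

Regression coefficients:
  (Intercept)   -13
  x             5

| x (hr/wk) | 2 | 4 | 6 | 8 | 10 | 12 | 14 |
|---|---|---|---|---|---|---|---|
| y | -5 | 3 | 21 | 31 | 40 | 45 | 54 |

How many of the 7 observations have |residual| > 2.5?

5

x=2: ŷ = -13 + 5·2 = -3; r = -5 − (-3) = -2
x=4: ŷ = -13 + 5·4 = 7; r = 3 − 7 = -4
x=6: ŷ = -13 + 5·6 = 17; r = 21 − 17 = 4
x=8: ŷ = -13 + 5·8 = 27; r = 31 − 27 = 4
x=10: ŷ = -13 + 5·10 = 37; r = 40 − 37 = 3
x=12: ŷ = -13 + 5·12 = 47; r = 45 − 47 = -2
x=14: ŷ = -13 + 5·14 = 57; r = 54 − 57 = -3
|r| > 2.5: x=4 (|r|=4), x=6 (|r|=4), x=8 (|r|=4), x=10 (|r|=3), x=14 (|r|=3) → 5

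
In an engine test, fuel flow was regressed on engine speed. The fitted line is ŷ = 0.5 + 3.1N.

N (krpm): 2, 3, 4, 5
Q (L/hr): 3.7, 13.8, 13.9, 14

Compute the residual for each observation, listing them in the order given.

N=2: ŷ = 0.5 + 3.1·2 = 6.7; e = 3.7 − 6.7 = -3
N=3: ŷ = 0.5 + 3.1·3 = 9.8; e = 13.8 − 9.8 = 4
N=4: ŷ = 0.5 + 3.1·4 = 12.9; e = 13.9 − 12.9 = 1
N=5: ŷ = 0.5 + 3.1·5 = 16; e = 14 − 16 = -2

-3, 4, 1, -2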